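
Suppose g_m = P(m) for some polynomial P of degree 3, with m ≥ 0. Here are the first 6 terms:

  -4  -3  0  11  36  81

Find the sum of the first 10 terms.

1505

1st diffs: 1, 3, 11, 25, 45.
2nd diffs: 2, 8, 14, 20.
3rd diffs: 6, 6, 6 (constant).
Newton forward-difference form: g_m = -4 + 1·C(m,1) + 2·C(m,2) + 6·C(m,3).
Continuing: 152, 255, 396, 581.
Summing m = 0..9 (10 terms) gives 1505.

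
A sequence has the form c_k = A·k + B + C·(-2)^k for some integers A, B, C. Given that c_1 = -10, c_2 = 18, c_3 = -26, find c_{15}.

-131018

Plug in k = 1, 2, 3: A + B - 2C = -10; 2A + B + 4C = 18; 3A + B - 8C = -26.
Subtracting the first from the second: A + 6C = 28.
Subtracting the second from the third: A - 12C = -44.
Solving: C = 4, A = 4, then B = -6.
Therefore c_{15} = 60 + (-6) + 4·(-32768) = -131018.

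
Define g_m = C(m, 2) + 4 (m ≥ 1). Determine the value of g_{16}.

C(16, 2) = 120, so g_{16} = 124.

124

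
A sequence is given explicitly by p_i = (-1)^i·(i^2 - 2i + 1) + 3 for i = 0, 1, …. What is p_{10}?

84

(-1)^10 = 1; i^2 - 2i + 1 at i=10 is 81; so p_{10} = 84.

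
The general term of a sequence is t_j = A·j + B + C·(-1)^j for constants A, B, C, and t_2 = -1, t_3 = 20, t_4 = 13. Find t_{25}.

At j = 2, 3, 4: 2A + B + C = -1; 3A + B - C = 20; 4A + B + C = 13.
Subtracting the first from the second: A - 2C = 21.
Subtracting the second from the third: A + 2C = -7.
Solving: C = -7, A = 7, then B = -8.
So t_j = 7·j + (-8) + (-7)·(-1)^j; at j=25 this is 174.

174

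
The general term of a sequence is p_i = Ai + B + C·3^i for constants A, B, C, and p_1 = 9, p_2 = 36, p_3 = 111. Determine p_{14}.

19131912

Write the equations: A + B + 3C = 9; 2A + B + 9C = 36; 3A + B + 27C = 111.
Subtracting the first from the second: A + 6C = 27.
Subtracting the second from the third: A + 18C = 75.
Solving: C = 4, A = 3, then B = -6.
So p_i = 3·i + (-6) + 4·3^i; at i=14 this is 19131912.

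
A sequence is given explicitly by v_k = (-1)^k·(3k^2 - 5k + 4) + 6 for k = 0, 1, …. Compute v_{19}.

(-1)^19 = -1; 3k^2 - 5k + 4 at k=19 is 992; so v_{19} = -986.

-986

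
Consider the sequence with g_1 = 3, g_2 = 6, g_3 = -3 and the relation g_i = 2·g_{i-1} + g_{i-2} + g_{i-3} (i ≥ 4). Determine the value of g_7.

48

Compute successive terms:
g_4 = 3  g_5 = 9  g_6 = 18  g_7 = 48.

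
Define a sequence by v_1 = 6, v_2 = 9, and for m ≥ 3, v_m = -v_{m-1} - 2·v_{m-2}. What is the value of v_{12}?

75

Step forward from the initial values:
v_3 = -21, v_4 = 3, v_5 = 39, v_6 = -45, v_7 = -33, v_8 = 123, v_9 = -57, v_{10} = -189, v_{11} = 303, v_{12} = 75.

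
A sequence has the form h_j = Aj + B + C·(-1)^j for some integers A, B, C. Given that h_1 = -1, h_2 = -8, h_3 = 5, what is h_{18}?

40

Plug in j = 1, 2, 3: A + B - C = -1; 2A + B + C = -8; 3A + B - C = 5.
Subtracting the first from the second: A + 2C = -7.
Subtracting the second from the third: A - 2C = 13.
Solving: C = -5, A = 3, then B = -9.
So h_j = 3·j + (-9) + (-5)·(-1)^j; at j=18 this is 40.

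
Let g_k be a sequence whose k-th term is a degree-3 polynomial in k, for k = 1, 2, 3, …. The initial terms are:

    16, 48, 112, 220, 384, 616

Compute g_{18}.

1st diffs: 32, 64, 108, 164, 232.
2nd diffs: 32, 44, 56, 68.
3rd diffs: 12, 12, 12 (constant).
Newton forward-difference form: g_k = 16 + 32·C(k-1,1) + 32·C(k-1,2) + 12·C(k-1,3).
At k = 18: k-1 = 17, so g_{18} = 16 + 544 + 4352 + 8160 = 13072.

13072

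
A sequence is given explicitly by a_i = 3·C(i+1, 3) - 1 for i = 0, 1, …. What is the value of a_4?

29

C(5, 3) = 10, so a_4 = 29.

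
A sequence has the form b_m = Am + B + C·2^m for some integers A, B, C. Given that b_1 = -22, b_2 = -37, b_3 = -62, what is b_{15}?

-163922

Plug in m = 1, 2, 3: A + B + 2C = -22; 2A + B + 4C = -37; 3A + B + 8C = -62.
Subtracting the first from the second: A + 2C = -15.
Subtracting the second from the third: A + 4C = -25.
Solving: C = -5, A = -5, then B = -7.
Therefore b_{15} = -75 + (-7) + (-5)·32768 = -163922.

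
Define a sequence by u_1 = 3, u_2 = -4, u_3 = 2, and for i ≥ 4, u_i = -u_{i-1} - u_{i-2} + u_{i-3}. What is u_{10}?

8

Step forward from the initial values:
u_4 = 5  u_5 = -11  u_6 = 8  u_7 = 8  u_8 = -27  u_9 = 27  u_{10} = 8.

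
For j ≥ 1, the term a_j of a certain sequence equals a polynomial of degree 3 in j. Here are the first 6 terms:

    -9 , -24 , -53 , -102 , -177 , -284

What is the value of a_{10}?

-1152

1st diffs: -15, -29, -49, -75, -107.
2nd diffs: -14, -20, -26, -32.
3rd diffs: -6, -6, -6 (constant).
Newton forward-difference form: a_j = -9 + (-15)·C(j-1,1) + (-14)·C(j-1,2) + (-6)·C(j-1,3).
At j = 10: j-1 = 9, so a_{10} = -9 - 135 - 504 - 504 = -1152.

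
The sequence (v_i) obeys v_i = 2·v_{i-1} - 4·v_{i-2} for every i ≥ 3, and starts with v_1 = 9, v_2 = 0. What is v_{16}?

-294912

Compute successive terms:
v_3 = -36; v_4 = -72; v_5 = 0; …; v_{13} = 36864; v_{14} = 0; v_{15} = -147456; v_{16} = -294912.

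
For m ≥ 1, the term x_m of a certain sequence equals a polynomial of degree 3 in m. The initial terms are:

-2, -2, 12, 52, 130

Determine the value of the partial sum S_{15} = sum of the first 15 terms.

1st diffs: 0, 14, 40, 78.
2nd diffs: 14, 26, 38.
3rd diffs: 12, 12 (constant).
Newton forward-difference form: x_m = -2 + 14·C(m-1,2) + 12·C(m-1,3).
Continuing: …, 258, 448, 712, 1062, …, x_{15} = 5640.
Summing m = 1..15 (15 terms) gives 22720.

22720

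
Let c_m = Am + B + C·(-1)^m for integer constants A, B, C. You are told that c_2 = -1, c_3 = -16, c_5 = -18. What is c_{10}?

-9

Write the equations: 2A + B + C = -1; 3A + B - C = -16; 5A + B - C = -18.
Subtracting the first from the second: A - 2C = -15.
Subtracting the second from the third: 2A = -2.
Solving: C = 7, A = -1, then B = -6.
Therefore c_{10} = -10 + (-6) + 7·1 = -9.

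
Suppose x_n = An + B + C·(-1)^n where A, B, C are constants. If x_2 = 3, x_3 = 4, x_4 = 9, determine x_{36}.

At n = 2, 3, 4: 2A + B + C = 3; 3A + B - C = 4; 4A + B + C = 9.
Subtracting the first from the second: A - 2C = 1.
Subtracting the second from the third: A + 2C = 5.
Solving: C = 1, A = 3, then B = -4.
Therefore x_{36} = 108 + (-4) + 1·1 = 105.

105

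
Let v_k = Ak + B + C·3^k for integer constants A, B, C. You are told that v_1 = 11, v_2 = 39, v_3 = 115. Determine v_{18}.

Write the equations: A + B + 3C = 11; 2A + B + 9C = 39; 3A + B + 27C = 115.
Subtracting the first from the second: A + 6C = 28.
Subtracting the second from the third: A + 18C = 76.
Solving: C = 4, A = 4, then B = -5.
So v_k = 4·k + (-5) + 4·3^k; at k=18 this is 1549682023.

1549682023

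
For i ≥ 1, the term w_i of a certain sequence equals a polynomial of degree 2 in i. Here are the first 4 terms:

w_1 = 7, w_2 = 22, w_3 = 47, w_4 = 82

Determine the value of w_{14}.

1st diffs: 15, 25, 35.
2nd diffs: 10, 10 (constant).
Newton forward-difference form: w_i = 7 + 15·C(i-1,1) + 10·C(i-1,2).
At i = 14: i-1 = 13, so w_{14} = 7 + 195 + 780 = 982.

982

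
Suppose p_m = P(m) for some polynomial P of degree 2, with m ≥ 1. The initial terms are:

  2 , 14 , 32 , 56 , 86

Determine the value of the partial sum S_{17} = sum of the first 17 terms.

5746

1st diffs: 12, 18, 24, 30.
2nd diffs: 6, 6, 6 (constant).
So p_m = 3m^2 + 3m - 4.
Continuing: …, 122, 164, 212, 266, …, p_{17} = 914.
Summing m = 1..17 (17 terms) gives 5746.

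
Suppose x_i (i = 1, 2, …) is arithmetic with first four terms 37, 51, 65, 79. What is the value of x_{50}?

Common difference d = 14.
x_i = 37 + (i - 1)·14.
x_{50} = 37 + 49·14 = 723.

723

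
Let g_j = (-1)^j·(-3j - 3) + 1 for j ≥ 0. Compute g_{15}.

(-1)^15 = -1; -3j - 3 at j=15 is -48; so g_{15} = 49.

49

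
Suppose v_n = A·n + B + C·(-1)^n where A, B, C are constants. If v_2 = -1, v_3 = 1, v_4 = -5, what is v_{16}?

-29

The three given values yield: 2A + B + C = -1; 3A + B - C = 1; 4A + B + C = -5.
Subtracting the first from the second: A - 2C = 2.
Subtracting the second from the third: A + 2C = -6.
Solving: C = -2, A = -2, then B = 5.
Therefore v_{16} = -32 + 5 + (-2)·1 = -29.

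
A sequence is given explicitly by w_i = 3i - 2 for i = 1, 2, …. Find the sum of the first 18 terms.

Over i = 1..18: Σi = 171.
Total = (3)·171 + (-2)·18 = 477.

477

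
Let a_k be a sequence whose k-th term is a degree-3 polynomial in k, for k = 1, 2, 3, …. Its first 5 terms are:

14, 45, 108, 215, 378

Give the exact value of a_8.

1st diffs: 31, 63, 107, 163.
2nd diffs: 32, 44, 56.
3rd diffs: 12, 12 (constant).
So a_k = 2k^3 + 4k^2 + 5k + 3.
Evaluating at k = 8 gives a_8 = 1323.

1323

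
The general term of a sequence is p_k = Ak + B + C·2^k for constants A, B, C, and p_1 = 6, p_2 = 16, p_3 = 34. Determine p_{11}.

At k = 1, 2, 3: A + B + 2C = 6; 2A + B + 4C = 16; 3A + B + 8C = 34.
Subtracting the first from the second: A + 2C = 10.
Subtracting the second from the third: A + 4C = 18.
Solving: C = 4, A = 2, then B = -4.
So p_k = 2·k + (-4) + 4·2^k; at k=11 this is 8210.

8210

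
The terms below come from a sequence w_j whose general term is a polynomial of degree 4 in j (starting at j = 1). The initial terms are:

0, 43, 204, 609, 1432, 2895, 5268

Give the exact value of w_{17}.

172768

1st diffs: 43, 161, 405, 823, 1463, 2373.
2nd diffs: 118, 244, 418, 640, 910.
3rd diffs: 126, 174, 222, 270.
4th diffs: 48, 48, 48 (constant).
Newton forward-difference form: w_j = 43·C(j-1,1) + 118·C(j-1,2) + 126·C(j-1,3) + 48·C(j-1,4).
At j = 17: j-1 = 16, so w_{17} = 688 + 14160 + 70560 + 87360 = 172768.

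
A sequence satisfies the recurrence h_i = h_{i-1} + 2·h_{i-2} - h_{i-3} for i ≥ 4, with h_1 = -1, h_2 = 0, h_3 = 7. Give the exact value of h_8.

107

Step forward from the initial values:
h_4 = 8, h_5 = 22, h_6 = 31, h_7 = 67, h_8 = 107.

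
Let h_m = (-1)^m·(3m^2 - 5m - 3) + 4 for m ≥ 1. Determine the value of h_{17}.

(-1)^17 = -1; 3m^2 - 5m - 3 at m=17 is 779; so h_{17} = -775.

-775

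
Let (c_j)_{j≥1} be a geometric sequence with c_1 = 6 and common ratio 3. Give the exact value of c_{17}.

c_j = 6·3^(j-1).
c_{17} = 6·3^16 = 258280326.

258280326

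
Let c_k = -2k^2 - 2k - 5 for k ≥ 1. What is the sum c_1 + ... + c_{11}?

Over k = 1..11: Σk = 66, Σk² = 506.
Total = (-2)·506 + (-2)·66 + (-5)·11 = -1199.

-1199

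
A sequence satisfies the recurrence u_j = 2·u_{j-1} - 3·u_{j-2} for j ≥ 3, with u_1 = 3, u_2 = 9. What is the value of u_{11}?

-855

Compute successive terms:
u_3 = 9; u_4 = -9; u_5 = -45; u_6 = -63; u_7 = 9; u_8 = 207; u_9 = 387; u_{10} = 153; u_{11} = -855.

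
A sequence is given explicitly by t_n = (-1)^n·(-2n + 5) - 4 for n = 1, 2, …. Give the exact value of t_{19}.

29

(-1)^19 = -1; -2n + 5 at n=19 is -33; so t_{19} = 29.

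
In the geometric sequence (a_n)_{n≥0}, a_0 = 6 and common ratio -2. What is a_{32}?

a_n = 6·(-2)^(n-0).
a_{32} = 6·(-2)^32 = 25769803776.

25769803776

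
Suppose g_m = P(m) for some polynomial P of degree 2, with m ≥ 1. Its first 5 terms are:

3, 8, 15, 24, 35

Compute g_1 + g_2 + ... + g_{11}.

638

1st diffs: 5, 7, 9, 11.
2nd diffs: 2, 2, 2 (constant).
Newton forward-difference form: g_m = 3 + 5·C(m-1,1) + 2·C(m-1,2).
Continuing: …, 48, 63, 80, 99, …, g_{11} = 143.
Summing m = 1..11 (11 terms) gives 638.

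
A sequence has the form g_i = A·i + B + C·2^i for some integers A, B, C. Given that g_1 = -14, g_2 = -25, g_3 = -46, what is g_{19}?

-2621462

The three given values yield: A + B + 2C = -14; 2A + B + 4C = -25; 3A + B + 8C = -46.
Subtracting the first from the second: A + 2C = -11.
Subtracting the second from the third: A + 4C = -21.
Solving: C = -5, A = -1, then B = -3.
Hence g_{19} = -1·19 + (-3) + (-5)·524288 = -2621462.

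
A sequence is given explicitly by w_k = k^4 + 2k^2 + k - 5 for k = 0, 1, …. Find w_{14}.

w_{14} = 1·14^4 + 2·14^2 + 1·14 - 5 = 38817.

38817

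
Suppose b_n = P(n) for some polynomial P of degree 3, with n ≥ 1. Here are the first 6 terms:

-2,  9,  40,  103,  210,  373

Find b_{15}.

1st diffs: 11, 31, 63, 107, 163.
2nd diffs: 20, 32, 44, 56.
3rd diffs: 12, 12, 12 (constant).
Newton forward-difference form: b_n = -2 + 11·C(n-1,1) + 20·C(n-1,2) + 12·C(n-1,3).
At n = 15: n-1 = 14, so b_{15} = -2 + 154 + 1820 + 4368 = 6340.

6340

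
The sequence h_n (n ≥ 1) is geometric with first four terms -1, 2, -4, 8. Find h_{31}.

-1073741824

Common ratio r = -2.
h_n = (-1)·(-2)^(n-1).
h_{31} = (-1)·(-2)^30 = -1073741824.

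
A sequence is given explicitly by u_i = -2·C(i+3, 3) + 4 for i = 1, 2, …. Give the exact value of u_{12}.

C(15, 3) = 455, so u_{12} = -906.

-906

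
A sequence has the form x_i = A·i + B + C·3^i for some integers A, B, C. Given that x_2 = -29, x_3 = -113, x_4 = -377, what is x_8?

The three given values yield: 2A + B + 9C = -29; 3A + B + 27C = -113; 4A + B + 81C = -377.
Subtracting the first from the second: A + 18C = -84.
Subtracting the second from the third: A + 54C = -264.
Solving: C = -5, A = 6, then B = 4.
Hence x_8 = 6·8 + 4 + (-5)·6561 = -32753.

-32753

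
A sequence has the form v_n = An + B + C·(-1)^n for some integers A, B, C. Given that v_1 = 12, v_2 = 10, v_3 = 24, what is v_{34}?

202

The three given values yield: A + B - C = 12; 2A + B + C = 10; 3A + B - C = 24.
Subtracting the first from the second: A + 2C = -2.
Subtracting the second from the third: A - 2C = 14.
Solving: C = -4, A = 6, then B = 2.
Therefore v_{34} = 204 + 2 + (-4)·1 = 202.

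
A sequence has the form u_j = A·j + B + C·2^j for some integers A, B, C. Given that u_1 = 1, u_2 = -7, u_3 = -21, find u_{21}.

-6291489

Write the equations: A + B + 2C = 1; 2A + B + 4C = -7; 3A + B + 8C = -21.
Subtracting the first from the second: A + 2C = -8.
Subtracting the second from the third: A + 4C = -14.
Solving: C = -3, A = -2, then B = 9.
So u_j = -2·j + 9 + (-3)·2^j; at j=21 this is -6291489.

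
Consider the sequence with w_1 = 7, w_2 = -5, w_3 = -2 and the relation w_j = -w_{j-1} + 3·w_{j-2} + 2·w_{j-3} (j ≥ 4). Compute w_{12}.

Step forward from the initial values:
w_4 = 1; w_5 = -17; w_6 = 16; w_7 = -65; w_8 = 79; w_9 = -242; w_{10} = 349; w_{11} = -917; w_{12} = 1480.

1480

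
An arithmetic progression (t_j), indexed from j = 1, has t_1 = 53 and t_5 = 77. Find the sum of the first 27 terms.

Common difference d = (77 - 53) / (5 - 1) = 6.
t_j = 53 + (j - 1)·6.
t_{27} = 209; S = 27·(53 + 209)/2 = 3537.

3537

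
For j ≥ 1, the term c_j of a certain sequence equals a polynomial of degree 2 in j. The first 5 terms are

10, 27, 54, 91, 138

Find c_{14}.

1011

1st diffs: 17, 27, 37, 47.
2nd diffs: 10, 10, 10 (constant).
Newton forward-difference form: c_j = 10 + 17·C(j-1,1) + 10·C(j-1,2).
At j = 14: j-1 = 13, so c_{14} = 10 + 221 + 780 = 1011.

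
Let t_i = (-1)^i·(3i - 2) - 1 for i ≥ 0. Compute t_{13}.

-38

(-1)^13 = -1; 3i - 2 at i=13 is 37; so t_{13} = -38.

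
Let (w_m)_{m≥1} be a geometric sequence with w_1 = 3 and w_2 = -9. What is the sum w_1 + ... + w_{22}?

-23535794706

Common ratio r = -3.
w_m = 3·(-3)^(m-1).
S = 3·((-3)^22 - 1)/(-3 - 1) = 3·(31381059609 - 1)/(-4) = -23535794706.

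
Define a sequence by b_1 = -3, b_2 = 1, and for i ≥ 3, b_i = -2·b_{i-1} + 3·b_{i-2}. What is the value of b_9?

Iterate the recurrence:
b_3 = -11  b_4 = 25  b_5 = -83  b_6 = 241  b_7 = -731  b_8 = 2185  b_9 = -6563.
(Characteristic roots are 1 and -3.)

-6563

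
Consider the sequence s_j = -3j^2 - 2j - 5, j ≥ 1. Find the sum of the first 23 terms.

Over j = 1..23: Σj = 276, Σj² = 4324.
Total = (-3)·4324 + (-2)·276 + (-5)·23 = -13639.

-13639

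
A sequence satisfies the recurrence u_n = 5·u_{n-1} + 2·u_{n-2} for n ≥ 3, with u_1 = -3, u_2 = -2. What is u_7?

-13044

Compute successive terms:
u_3 = -16; u_4 = -84; u_5 = -452; u_6 = -2428; u_7 = -13044.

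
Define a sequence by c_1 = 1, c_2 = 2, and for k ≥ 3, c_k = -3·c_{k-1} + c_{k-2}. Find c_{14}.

Step forward from the initial values:
c_3 = -5  c_4 = 17  c_5 = -56  …  c_{11} = -72704  c_{12} = 240125  c_{13} = -793079  c_{14} = 2619362.

2619362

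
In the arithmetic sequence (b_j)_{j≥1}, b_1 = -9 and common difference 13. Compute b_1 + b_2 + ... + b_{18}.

b_j = -9 + (j - 1)·13.
b_{18} = 212; S = 18·(-9 + 212)/2 = 1827.

1827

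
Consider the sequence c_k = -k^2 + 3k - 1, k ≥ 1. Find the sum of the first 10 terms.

Over k = 1..10: Σk = 55, Σk² = 385.
Total = (-1)·385 + (3)·55 + (-1)·10 = -230.

-230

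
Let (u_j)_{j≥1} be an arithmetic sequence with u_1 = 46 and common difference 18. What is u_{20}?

388

u_j = 46 + (j - 1)·18.
u_{20} = 46 + 19·18 = 388.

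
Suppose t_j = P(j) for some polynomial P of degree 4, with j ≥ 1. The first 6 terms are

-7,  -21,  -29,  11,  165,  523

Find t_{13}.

1st diffs: -14, -8, 40, 154, 358.
2nd diffs: 6, 48, 114, 204.
3rd diffs: 42, 66, 90.
4th diffs: 24, 24 (constant).
Newton forward-difference form: t_j = -7 + (-14)·C(j-1,1) + 6·C(j-1,2) + 42·C(j-1,3) + 24·C(j-1,4).
At j = 13: j-1 = 12, so t_{13} = -7 - 168 + 396 + 9240 + 11880 = 21341.

21341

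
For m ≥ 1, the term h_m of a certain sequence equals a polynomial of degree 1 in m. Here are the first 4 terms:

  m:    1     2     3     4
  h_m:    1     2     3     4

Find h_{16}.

1st diffs: 1, 1, 1 (constant).
So h_m = m.
Evaluating at m = 16 gives h_{16} = 16.

16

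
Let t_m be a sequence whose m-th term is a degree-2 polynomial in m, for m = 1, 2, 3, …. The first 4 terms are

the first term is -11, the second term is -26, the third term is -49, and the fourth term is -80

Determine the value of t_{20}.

-1664

1st diffs: -15, -23, -31.
2nd diffs: -8, -8 (constant).
Newton forward-difference form: t_m = -11 + (-15)·C(m-1,1) + (-8)·C(m-1,2).
At m = 20: m-1 = 19, so t_{20} = -11 - 285 - 1368 = -1664.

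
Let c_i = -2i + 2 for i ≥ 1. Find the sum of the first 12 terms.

Over i = 1..12: Σi = 78.
Total = (-2)·78 + (2)·12 = -132.

-132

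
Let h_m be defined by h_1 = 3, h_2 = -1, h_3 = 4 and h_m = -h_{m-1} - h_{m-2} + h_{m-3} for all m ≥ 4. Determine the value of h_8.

-10

h_4 = 0;  h_5 = -5;  h_6 = 9;  h_7 = -4;  h_8 = -10.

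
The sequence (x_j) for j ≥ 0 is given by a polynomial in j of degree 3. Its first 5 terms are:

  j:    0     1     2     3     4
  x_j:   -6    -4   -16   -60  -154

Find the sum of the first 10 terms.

-5430

1st diffs: 2, -12, -44, -94.
2nd diffs: -14, -32, -50.
3rd diffs: -18, -18 (constant).
Newton forward-difference form: x_j = -6 + 2·C(j,1) + (-14)·C(j,2) + (-18)·C(j,3).
Continuing: …, -316, -564, -916, -1390, …, x_9 = -2004.
Summing j = 0..9 (10 terms) gives -5430.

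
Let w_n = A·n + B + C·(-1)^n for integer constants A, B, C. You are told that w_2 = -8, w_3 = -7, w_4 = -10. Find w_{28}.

-34

The three given values yield: 2A + B + C = -8; 3A + B - C = -7; 4A + B + C = -10.
Subtracting the first from the second: A - 2C = 1.
Subtracting the second from the third: A + 2C = -3.
Solving: C = -1, A = -1, then B = -5.
Hence w_{28} = -1·28 + (-5) + (-1)·1 = -34.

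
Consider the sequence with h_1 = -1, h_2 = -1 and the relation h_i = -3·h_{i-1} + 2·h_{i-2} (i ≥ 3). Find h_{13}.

442961

h_3 = 1; h_4 = -5; h_5 = 17; …; h_{10} = -9805; h_{11} = 34921; h_{12} = -124373; h_{13} = 442961.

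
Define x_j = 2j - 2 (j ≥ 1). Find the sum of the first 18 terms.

306

Over j = 1..18: Σj = 171.
Total = (2)·171 + (-2)·18 = 306.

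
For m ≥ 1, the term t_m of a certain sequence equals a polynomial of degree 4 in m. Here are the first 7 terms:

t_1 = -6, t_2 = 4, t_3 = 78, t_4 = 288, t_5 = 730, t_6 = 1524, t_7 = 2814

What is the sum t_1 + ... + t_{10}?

1st diffs: 10, 74, 210, 442, 794, 1290.
2nd diffs: 64, 136, 232, 352, 496.
3rd diffs: 72, 96, 120, 144.
4th diffs: 24, 24, 24 (constant).
Newton forward-difference form: t_m = -6 + 10·C(m-1,1) + 64·C(m-1,2) + 72·C(m-1,3) + 24·C(m-1,4).
Continuing: 4768, 7578, 11460.
Summing m = 1..10 (10 terms) gives 29238.

29238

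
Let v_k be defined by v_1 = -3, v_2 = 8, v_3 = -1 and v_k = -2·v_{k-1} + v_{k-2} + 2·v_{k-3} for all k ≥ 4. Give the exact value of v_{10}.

Compute successive terms:
v_4 = 4  v_5 = 7  v_6 = -12  v_7 = 39  v_8 = -76  v_9 = 167  v_{10} = -332.

-332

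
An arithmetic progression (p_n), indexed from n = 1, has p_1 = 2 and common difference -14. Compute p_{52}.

p_n = 2 + (n - 1)·(-14).
p_{52} = 2 + 51·(-14) = -712.

-712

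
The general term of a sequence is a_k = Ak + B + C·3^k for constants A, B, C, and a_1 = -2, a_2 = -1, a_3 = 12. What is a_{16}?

43046641

The three given values yield: A + B + 3C = -2; 2A + B + 9C = -1; 3A + B + 27C = 12.
Subtracting the first from the second: A + 6C = 1.
Subtracting the second from the third: A + 18C = 13.
Solving: C = 1, A = -5, then B = 0.
Therefore a_{16} = -80 + 0 + 1·43046721 = 43046641.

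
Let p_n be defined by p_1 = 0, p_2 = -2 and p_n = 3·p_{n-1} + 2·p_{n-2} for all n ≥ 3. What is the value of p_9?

-12558

Applying the relation repeatedly:
p_3 = -6, p_4 = -22, p_5 = -78, p_6 = -278, p_7 = -990, p_8 = -3526, p_9 = -12558.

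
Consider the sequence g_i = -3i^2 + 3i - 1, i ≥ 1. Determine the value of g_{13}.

-469

g_{13} = -3·13^2 + 3·13 - 1 = -469.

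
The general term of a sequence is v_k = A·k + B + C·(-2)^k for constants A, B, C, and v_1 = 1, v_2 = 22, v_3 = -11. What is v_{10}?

Write the equations: A + B - 2C = 1; 2A + B + 4C = 22; 3A + B - 8C = -11.
Subtracting the first from the second: A + 6C = 21.
Subtracting the second from the third: A - 12C = -33.
Solving: C = 3, A = 3, then B = 4.
So v_k = 3·k + 4 + 3·(-2)^k; at k=10 this is 3106.

3106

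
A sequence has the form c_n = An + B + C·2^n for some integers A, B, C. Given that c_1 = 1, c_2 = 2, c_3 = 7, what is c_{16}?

131024

The three given values yield: A + B + 2C = 1; 2A + B + 4C = 2; 3A + B + 8C = 7.
Subtracting the first from the second: A + 2C = 1.
Subtracting the second from the third: A + 4C = 5.
Solving: C = 2, A = -3, then B = 0.
Hence c_{16} = -3·16 + 0 + 2·65536 = 131024.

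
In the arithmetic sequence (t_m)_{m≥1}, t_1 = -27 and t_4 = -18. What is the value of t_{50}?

120

Common difference d = (-18 - (-27)) / (4 - 1) = 3.
t_m = -27 + (m - 1)·3.
t_{50} = -27 + 49·3 = 120.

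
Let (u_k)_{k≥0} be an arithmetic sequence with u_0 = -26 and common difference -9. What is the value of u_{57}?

-539

u_k = -26 + (k - 0)·(-9).
u_{57} = -26 + 57·(-9) = -539.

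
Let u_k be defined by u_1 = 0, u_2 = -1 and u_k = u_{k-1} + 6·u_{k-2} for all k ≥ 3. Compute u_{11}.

-11605

Step forward from the initial values:
u_3 = -1  u_4 = -7  u_5 = -13  u_6 = -55  u_7 = -133  u_8 = -463  u_9 = -1261  u_{10} = -4039  u_{11} = -11605.
(Characteristic roots are 3 and -2.)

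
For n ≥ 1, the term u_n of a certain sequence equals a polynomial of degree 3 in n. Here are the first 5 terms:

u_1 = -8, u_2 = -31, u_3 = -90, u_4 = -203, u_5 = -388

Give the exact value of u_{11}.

1st diffs: -23, -59, -113, -185.
2nd diffs: -36, -54, -72.
3rd diffs: -18, -18 (constant).
Newton forward-difference form: u_n = -8 + (-23)·C(n-1,1) + (-36)·C(n-1,2) + (-18)·C(n-1,3).
At n = 11: n-1 = 10, so u_{11} = -8 - 230 - 1620 - 2160 = -4018.

-4018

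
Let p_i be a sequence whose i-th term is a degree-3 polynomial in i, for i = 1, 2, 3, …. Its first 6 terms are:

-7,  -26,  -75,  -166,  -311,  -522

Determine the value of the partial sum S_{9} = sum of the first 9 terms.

1st diffs: -19, -49, -91, -145, -211.
2nd diffs: -30, -42, -54, -66.
3rd diffs: -12, -12, -12 (constant).
So p_i = -2i^3 - 3i^2 + 4i - 6.
Continuing: -811, -1190, -1671.
Summing i = 1..9 (9 terms) gives -4779.

-4779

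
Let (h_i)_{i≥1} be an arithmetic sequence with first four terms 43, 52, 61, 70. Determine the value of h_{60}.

Common difference d = 9.
h_i = 43 + (i - 1)·9.
h_{60} = 43 + 59·9 = 574.

574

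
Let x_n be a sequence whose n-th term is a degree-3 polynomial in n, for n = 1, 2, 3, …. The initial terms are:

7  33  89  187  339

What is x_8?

1239

1st diffs: 26, 56, 98, 152.
2nd diffs: 30, 42, 54.
3rd diffs: 12, 12 (constant).
Newton forward-difference form: x_n = 7 + 26·C(n-1,1) + 30·C(n-1,2) + 12·C(n-1,3).
At n = 8: n-1 = 7, so x_8 = 7 + 182 + 630 + 420 = 1239.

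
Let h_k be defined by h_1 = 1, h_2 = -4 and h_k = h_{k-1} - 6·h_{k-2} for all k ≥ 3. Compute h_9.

h_3 = -10, h_4 = 14, h_5 = 74, h_6 = -10, h_7 = -454, h_8 = -394, h_9 = 2330.

2330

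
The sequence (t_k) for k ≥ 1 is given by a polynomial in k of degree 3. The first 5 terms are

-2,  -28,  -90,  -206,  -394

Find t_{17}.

-14818

1st diffs: -26, -62, -116, -188.
2nd diffs: -36, -54, -72.
3rd diffs: -18, -18 (constant).
Newton forward-difference form: t_k = -2 + (-26)·C(k-1,1) + (-36)·C(k-1,2) + (-18)·C(k-1,3).
At k = 17: k-1 = 16, so t_{17} = -2 - 416 - 4320 - 10080 = -14818.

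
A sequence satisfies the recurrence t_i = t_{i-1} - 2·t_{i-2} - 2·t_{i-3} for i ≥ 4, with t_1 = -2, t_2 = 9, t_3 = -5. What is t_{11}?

-583

Applying the relation repeatedly:
t_4 = -19;  t_5 = -27;  t_6 = 21;  t_7 = 113;  t_8 = 125;  t_9 = -143;  t_{10} = -619;  t_{11} = -583.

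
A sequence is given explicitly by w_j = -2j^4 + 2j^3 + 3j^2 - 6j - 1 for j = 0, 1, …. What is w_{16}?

w_{16} = -2·16^4 + 2·16^3 + 3·16^2 - 6·16 - 1 = -122209.

-122209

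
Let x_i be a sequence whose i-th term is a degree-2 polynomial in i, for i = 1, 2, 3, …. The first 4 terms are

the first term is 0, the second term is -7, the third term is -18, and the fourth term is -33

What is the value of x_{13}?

-348

1st diffs: -7, -11, -15.
2nd diffs: -4, -4 (constant).
So x_i = -2i^2 - i + 3.
Evaluating at i = 13 gives x_{13} = -348.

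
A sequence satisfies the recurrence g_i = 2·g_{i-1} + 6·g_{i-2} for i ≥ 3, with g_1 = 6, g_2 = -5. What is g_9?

Iterate the recurrence:
g_3 = 26  g_4 = 22  g_5 = 200  g_6 = 532  g_7 = 2264  g_8 = 7720  g_9 = 29024.

29024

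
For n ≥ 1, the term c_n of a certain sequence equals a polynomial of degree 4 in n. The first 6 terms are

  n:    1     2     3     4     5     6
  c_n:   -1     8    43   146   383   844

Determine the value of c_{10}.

7568

1st diffs: 9, 35, 103, 237, 461.
2nd diffs: 26, 68, 134, 224.
3rd diffs: 42, 66, 90.
4th diffs: 24, 24 (constant).
Newton forward-difference form: c_n = -1 + 9·C(n-1,1) + 26·C(n-1,2) + 42·C(n-1,3) + 24·C(n-1,4).
At n = 10: n-1 = 9, so c_{10} = -1 + 81 + 936 + 3528 + 3024 = 7568.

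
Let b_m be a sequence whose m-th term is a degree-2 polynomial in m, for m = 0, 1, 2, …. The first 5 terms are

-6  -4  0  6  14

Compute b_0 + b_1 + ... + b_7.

120

1st diffs: 2, 4, 6, 8.
2nd diffs: 2, 2, 2 (constant).
Newton forward-difference form: b_m = -6 + 2·C(m,1) + 2·C(m,2).
Continuing: 24, 36, 50.
Summing m = 0..7 (8 terms) gives 120.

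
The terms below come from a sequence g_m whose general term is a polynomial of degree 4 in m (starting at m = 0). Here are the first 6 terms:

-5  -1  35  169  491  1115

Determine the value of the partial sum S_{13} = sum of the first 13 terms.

87477

1st diffs: 4, 36, 134, 322, 624.
2nd diffs: 32, 98, 188, 302.
3rd diffs: 66, 90, 114.
4th diffs: 24, 24 (constant).
So g_m = m^4 + 5m^3 - 6m^2 + 4m - 5.
Continuing: …, 2179, 3845, 6299, 9751, …, g_{12} = 28555.
Summing m = 0..12 (13 terms) gives 87477.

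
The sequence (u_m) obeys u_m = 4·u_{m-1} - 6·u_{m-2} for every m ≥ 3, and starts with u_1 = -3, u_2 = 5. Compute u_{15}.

2154368

Iterate the recurrence:
u_3 = 38  u_4 = 122  u_5 = 260  …  u_{12} = 18848  u_{13} = 260672  u_{14} = 929600  u_{15} = 2154368.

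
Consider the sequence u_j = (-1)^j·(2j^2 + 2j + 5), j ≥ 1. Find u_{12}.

317

(-1)^12 = 1; 2j^2 + 2j + 5 at j=12 is 317; so u_{12} = 317.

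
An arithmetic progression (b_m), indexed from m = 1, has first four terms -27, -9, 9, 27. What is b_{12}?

Common difference d = 18.
b_m = -27 + (m - 1)·18.
b_{12} = -27 + 11·18 = 171.

171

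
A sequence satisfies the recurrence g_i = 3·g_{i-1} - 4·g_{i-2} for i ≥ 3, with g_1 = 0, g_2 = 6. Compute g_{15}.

Applying the relation repeatedly:
g_3 = 18; g_4 = 30; g_5 = 18; …; g_{12} = 9246; g_{13} = 12690; g_{14} = 1086; g_{15} = -47502.

-47502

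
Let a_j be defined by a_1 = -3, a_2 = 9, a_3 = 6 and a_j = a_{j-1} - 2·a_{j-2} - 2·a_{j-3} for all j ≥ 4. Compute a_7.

Compute successive terms:
a_4 = -6;  a_5 = -36;  a_6 = -36;  a_7 = 48.

48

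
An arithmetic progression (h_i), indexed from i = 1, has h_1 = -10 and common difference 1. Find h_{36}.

25

h_i = -10 + (i - 1)·1.
h_{36} = -10 + 35·1 = 25.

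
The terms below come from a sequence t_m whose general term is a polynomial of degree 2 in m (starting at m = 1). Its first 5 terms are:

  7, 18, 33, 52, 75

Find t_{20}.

900

1st diffs: 11, 15, 19, 23.
2nd diffs: 4, 4, 4 (constant).
Newton forward-difference form: t_m = 7 + 11·C(m-1,1) + 4·C(m-1,2).
At m = 20: m-1 = 19, so t_{20} = 7 + 209 + 684 = 900.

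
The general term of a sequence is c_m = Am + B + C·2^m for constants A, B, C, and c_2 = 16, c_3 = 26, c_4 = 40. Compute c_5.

Plug in m = 2, 3, 4: 2A + B + 4C = 16; 3A + B + 8C = 26; 4A + B + 16C = 40.
Subtracting the first from the second: A + 4C = 10.
Subtracting the second from the third: A + 8C = 14.
Solving: C = 1, A = 6, then B = 0.
Therefore c_5 = 30 + 0 + 1·32 = 62.

62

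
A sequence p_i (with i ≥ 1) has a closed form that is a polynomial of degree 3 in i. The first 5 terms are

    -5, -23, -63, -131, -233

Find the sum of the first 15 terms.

-20165

1st diffs: -18, -40, -68, -102.
2nd diffs: -22, -28, -34.
3rd diffs: -6, -6 (constant).
Newton forward-difference form: p_i = -5 + (-18)·C(i-1,1) + (-22)·C(i-1,2) + (-6)·C(i-1,3).
Continuing: …, -375, -563, -803, -1101, …, p_{15} = -4443.
Summing i = 1..15 (15 terms) gives -20165.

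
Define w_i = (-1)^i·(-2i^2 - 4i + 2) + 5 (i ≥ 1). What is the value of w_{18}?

(-1)^18 = 1; -2i^2 - 4i + 2 at i=18 is -718; so w_{18} = -713.

-713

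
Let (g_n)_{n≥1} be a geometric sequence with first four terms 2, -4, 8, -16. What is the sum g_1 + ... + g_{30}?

Common ratio r = -2.
g_n = 2·(-2)^(n-1).
S = 2·((-2)^30 - 1)/(-2 - 1) = 2·(1073741824 - 1)/(-3) = -715827882.

-715827882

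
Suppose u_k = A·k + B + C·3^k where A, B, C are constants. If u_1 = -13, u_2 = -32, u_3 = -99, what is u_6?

-2892

The three given values yield: A + B + 3C = -13; 2A + B + 9C = -32; 3A + B + 27C = -99.
Subtracting the first from the second: A + 6C = -19.
Subtracting the second from the third: A + 18C = -67.
Solving: C = -4, A = 5, then B = -6.
Hence u_6 = 5·6 + (-6) + (-4)·729 = -2892.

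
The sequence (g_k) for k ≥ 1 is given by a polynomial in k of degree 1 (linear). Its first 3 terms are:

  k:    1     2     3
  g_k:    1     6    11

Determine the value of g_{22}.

106

1st diffs: 5, 5 (constant).
So g_k = 5k - 4.
Evaluating at k = 22 gives g_{22} = 106.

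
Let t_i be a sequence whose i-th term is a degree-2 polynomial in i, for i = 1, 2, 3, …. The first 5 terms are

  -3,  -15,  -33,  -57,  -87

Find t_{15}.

-717

1st diffs: -12, -18, -24, -30.
2nd diffs: -6, -6, -6 (constant).
So t_i = -3i^2 - 3i + 3.
Evaluating at i = 15 gives t_{15} = -717.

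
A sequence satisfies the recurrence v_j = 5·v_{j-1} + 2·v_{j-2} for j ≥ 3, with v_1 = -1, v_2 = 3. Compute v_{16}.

40992376679

Compute successive terms:
v_3 = 13  v_4 = 71  v_5 = 381  …  v_{13} = 264378941  v_{14} = 1420318047  v_{15} = 7630348117  v_{16} = 40992376679.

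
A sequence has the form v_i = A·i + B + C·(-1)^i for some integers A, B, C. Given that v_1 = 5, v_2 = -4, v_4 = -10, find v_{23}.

The three given values yield: A + B - C = 5; 2A + B + C = -4; 4A + B + C = -10.
Subtracting the first from the second: A + 2C = -9.
Subtracting the second from the third: 2A = -6.
Solving: C = -3, A = -3, then B = 5.
Therefore v_{23} = -69 + 5 + (-3)·(-1) = -61.

-61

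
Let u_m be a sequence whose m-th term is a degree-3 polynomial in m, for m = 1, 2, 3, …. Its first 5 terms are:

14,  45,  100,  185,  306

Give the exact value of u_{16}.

1st diffs: 31, 55, 85, 121.
2nd diffs: 24, 30, 36.
3rd diffs: 6, 6 (constant).
Newton forward-difference form: u_m = 14 + 31·C(m-1,1) + 24·C(m-1,2) + 6·C(m-1,3).
At m = 16: m-1 = 15, so u_{16} = 14 + 465 + 2520 + 2730 = 5729.

5729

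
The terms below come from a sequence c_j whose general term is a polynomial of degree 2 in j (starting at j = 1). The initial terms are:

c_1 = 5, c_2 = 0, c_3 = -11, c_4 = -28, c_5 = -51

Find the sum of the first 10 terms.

-895

1st diffs: -5, -11, -17, -23.
2nd diffs: -6, -6, -6 (constant).
So c_j = -3j^2 + 4j + 4.
Continuing: …, -80, -115, -156, -203, …, c_{10} = -256.
Summing j = 1..10 (10 terms) gives -895.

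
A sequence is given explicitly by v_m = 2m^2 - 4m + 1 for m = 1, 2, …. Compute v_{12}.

241

v_{12} = 2·12^2 - 4·12 + 1 = 241.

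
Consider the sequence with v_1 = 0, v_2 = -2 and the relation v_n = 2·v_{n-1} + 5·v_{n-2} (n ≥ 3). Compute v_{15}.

-13787644

v_3 = -4  v_4 = -18  v_5 = -56  …  v_{12} = -335938  v_{13} = -1158696  v_{14} = -3997082  v_{15} = -13787644.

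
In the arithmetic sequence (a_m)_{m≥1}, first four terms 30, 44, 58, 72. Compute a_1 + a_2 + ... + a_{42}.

13314

Common difference d = 14.
a_m = 30 + (m - 1)·14.
a_{42} = 604; S = 42·(30 + 604)/2 = 13314.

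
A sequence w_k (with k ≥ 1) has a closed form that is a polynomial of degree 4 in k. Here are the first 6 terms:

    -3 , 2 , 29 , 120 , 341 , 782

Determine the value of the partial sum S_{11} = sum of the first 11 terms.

1st diffs: 5, 27, 91, 221, 441.
2nd diffs: 22, 64, 130, 220.
3rd diffs: 42, 66, 90.
4th diffs: 24, 24 (constant).
Newton forward-difference form: w_k = -3 + 5·C(k-1,1) + 22·C(k-1,2) + 42·C(k-1,3) + 24·C(k-1,4).
Continuing: …, 1557, 2804, 4685, 7386, …, w_{11} = 11117.
Summing k = 1..11 (11 terms) gives 28820.

28820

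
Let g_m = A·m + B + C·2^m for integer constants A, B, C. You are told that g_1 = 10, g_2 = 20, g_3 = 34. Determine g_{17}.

262246

The three given values yield: A + B + 2C = 10; 2A + B + 4C = 20; 3A + B + 8C = 34.
Subtracting the first from the second: A + 2C = 10.
Subtracting the second from the third: A + 4C = 14.
Solving: C = 2, A = 6, then B = 0.
So g_m = 6·m + 0 + 2·2^m; at m=17 this is 262246.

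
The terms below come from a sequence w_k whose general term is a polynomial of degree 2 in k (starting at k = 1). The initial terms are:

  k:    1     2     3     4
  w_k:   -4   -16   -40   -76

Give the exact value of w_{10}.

-544

1st diffs: -12, -24, -36.
2nd diffs: -12, -12 (constant).
So w_k = -6k^2 + 6k - 4.
Evaluating at k = 10 gives w_{10} = -544.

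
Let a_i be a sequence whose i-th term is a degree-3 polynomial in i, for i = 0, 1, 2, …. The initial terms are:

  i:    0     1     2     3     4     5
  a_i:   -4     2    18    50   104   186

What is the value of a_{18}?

6530

1st diffs: 6, 16, 32, 54, 82.
2nd diffs: 10, 16, 22, 28.
3rd diffs: 6, 6, 6 (constant).
So a_i = i^3 + 2i^2 + 3i - 4.
Evaluating at i = 18 gives a_{18} = 6530.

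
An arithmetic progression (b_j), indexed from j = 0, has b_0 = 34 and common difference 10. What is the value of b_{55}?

584

b_j = 34 + (j - 0)·10.
b_{55} = 34 + 55·10 = 584.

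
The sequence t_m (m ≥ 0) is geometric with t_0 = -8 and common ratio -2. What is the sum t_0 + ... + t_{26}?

t_m = (-8)·(-2)^(m-0).
S = (-8)·((-2)^27 - 1)/(-2 - 1) = (-8)·(-134217728 - 1)/(-3) = -357913944.

-357913944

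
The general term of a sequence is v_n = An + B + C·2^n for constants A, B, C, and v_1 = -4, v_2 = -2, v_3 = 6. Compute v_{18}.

At n = 1, 2, 3: A + B + 2C = -4; 2A + B + 4C = -2; 3A + B + 8C = 6.
Subtracting the first from the second: A + 2C = 2.
Subtracting the second from the third: A + 4C = 8.
Solving: C = 3, A = -4, then B = -6.
Therefore v_{18} = -72 + (-6) + 3·262144 = 786354.

786354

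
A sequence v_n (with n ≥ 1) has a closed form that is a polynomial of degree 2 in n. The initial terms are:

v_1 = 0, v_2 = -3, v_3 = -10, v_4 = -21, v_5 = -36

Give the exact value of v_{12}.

1st diffs: -3, -7, -11, -15.
2nd diffs: -4, -4, -4 (constant).
So v_n = -2n^2 + 3n - 1.
Evaluating at n = 12 gives v_{12} = -253.

-253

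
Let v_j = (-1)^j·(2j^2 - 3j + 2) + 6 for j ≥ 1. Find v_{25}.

-1171

(-1)^25 = -1; 2j^2 - 3j + 2 at j=25 is 1177; so v_{25} = -1171.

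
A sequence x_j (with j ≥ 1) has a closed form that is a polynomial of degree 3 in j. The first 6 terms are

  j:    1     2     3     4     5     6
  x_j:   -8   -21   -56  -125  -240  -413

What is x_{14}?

-5325

1st diffs: -13, -35, -69, -115, -173.
2nd diffs: -22, -34, -46, -58.
3rd diffs: -12, -12, -12 (constant).
Newton forward-difference form: x_j = -8 + (-13)·C(j-1,1) + (-22)·C(j-1,2) + (-12)·C(j-1,3).
At j = 14: j-1 = 13, so x_{14} = -8 - 169 - 1716 - 3432 = -5325.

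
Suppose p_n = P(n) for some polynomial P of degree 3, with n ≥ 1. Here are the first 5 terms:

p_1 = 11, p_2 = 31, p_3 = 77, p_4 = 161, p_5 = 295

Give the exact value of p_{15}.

7025

1st diffs: 20, 46, 84, 134.
2nd diffs: 26, 38, 50.
3rd diffs: 12, 12 (constant).
So p_n = 2n^3 + n^2 + 3n + 5.
Evaluating at n = 15 gives p_{15} = 7025.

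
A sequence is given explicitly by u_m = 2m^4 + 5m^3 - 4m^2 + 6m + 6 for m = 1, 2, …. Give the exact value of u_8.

u_8 = 2·8^4 + 5·8^3 - 4·8^2 + 6·8 + 6 = 10550.

10550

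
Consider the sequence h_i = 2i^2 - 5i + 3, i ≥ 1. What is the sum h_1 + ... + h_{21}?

Over i = 1..21: Σi = 231, Σi² = 3311.
Total = (2)·3311 + (-5)·231 + (3)·21 = 5530.

5530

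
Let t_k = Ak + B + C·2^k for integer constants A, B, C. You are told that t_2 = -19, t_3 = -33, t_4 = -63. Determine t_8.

-1015

Plug in k = 2, 3, 4: 2A + B + 4C = -19; 3A + B + 8C = -33; 4A + B + 16C = -63.
Subtracting the first from the second: A + 4C = -14.
Subtracting the second from the third: A + 8C = -30.
Solving: C = -4, A = 2, then B = -7.
So t_k = 2·k + (-7) + (-4)·2^k; at k=8 this is -1015.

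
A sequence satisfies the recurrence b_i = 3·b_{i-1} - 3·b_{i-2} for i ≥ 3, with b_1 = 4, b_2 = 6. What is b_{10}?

0

Step forward from the initial values:
b_3 = 6  b_4 = 0  b_5 = -18  b_6 = -54  b_7 = -108  b_8 = -162  b_9 = -162  b_{10} = 0.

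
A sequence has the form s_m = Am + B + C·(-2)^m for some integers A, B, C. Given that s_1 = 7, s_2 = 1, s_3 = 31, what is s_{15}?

65623

Write the equations: A + B - 2C = 7; 2A + B + 4C = 1; 3A + B - 8C = 31.
Subtracting the first from the second: A + 6C = -6.
Subtracting the second from the third: A - 12C = 30.
Solving: C = -2, A = 6, then B = -3.
So s_m = 6·m + (-3) + (-2)·(-2)^m; at m=15 this is 65623.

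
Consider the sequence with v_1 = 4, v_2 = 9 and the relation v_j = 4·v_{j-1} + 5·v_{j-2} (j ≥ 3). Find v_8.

v_3 = 56, v_4 = 269, v_5 = 1356, v_6 = 6769, v_7 = 33856, v_8 = 169269.
(Characteristic roots are 5 and -1.)

169269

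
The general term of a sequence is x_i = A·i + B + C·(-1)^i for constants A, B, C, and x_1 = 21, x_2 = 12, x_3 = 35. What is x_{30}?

Write the equations: A + B - C = 21; 2A + B + C = 12; 3A + B - C = 35.
Subtracting the first from the second: A + 2C = -9.
Subtracting the second from the third: A - 2C = 23.
Solving: C = -8, A = 7, then B = 6.
Hence x_{30} = 7·30 + 6 + (-8)·1 = 208.

208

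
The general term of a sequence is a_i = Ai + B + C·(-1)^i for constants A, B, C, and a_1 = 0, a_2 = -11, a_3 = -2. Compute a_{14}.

The three given values yield: A + B - C = 0; 2A + B + C = -11; 3A + B - C = -2.
Subtracting the first from the second: A + 2C = -11.
Subtracting the second from the third: A - 2C = 9.
Solving: C = -5, A = -1, then B = -4.
Hence a_{14} = -1·14 + (-4) + (-5)·1 = -23.

-23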